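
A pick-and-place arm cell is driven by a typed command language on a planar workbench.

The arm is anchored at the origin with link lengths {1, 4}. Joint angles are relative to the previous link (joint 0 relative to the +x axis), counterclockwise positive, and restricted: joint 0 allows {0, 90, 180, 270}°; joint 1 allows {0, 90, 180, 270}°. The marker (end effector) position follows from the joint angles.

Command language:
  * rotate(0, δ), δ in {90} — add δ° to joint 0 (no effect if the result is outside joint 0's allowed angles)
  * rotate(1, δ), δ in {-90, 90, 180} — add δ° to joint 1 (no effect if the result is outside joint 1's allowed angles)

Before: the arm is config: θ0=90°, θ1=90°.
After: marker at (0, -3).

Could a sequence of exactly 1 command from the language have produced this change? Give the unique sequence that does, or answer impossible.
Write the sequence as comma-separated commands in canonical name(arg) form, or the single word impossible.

rotate(1, 90)

start: config: θ0=90°, θ1=90°
step 1 (rotate(1, 90)): config: θ0=90°, θ1=180°
uniquely the one of 4 1-step routes that fits.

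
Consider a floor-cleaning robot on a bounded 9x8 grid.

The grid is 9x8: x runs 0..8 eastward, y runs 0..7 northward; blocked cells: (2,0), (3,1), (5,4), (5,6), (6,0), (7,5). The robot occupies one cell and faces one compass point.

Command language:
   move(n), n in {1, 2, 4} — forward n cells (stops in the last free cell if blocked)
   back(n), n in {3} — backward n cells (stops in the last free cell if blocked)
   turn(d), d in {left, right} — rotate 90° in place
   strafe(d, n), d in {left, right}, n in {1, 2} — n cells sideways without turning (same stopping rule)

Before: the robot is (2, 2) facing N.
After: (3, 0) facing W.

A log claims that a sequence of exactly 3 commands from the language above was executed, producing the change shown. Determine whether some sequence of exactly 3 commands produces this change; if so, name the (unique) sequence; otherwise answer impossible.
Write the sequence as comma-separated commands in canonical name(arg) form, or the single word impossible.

impossible

no 3-step route produces this change.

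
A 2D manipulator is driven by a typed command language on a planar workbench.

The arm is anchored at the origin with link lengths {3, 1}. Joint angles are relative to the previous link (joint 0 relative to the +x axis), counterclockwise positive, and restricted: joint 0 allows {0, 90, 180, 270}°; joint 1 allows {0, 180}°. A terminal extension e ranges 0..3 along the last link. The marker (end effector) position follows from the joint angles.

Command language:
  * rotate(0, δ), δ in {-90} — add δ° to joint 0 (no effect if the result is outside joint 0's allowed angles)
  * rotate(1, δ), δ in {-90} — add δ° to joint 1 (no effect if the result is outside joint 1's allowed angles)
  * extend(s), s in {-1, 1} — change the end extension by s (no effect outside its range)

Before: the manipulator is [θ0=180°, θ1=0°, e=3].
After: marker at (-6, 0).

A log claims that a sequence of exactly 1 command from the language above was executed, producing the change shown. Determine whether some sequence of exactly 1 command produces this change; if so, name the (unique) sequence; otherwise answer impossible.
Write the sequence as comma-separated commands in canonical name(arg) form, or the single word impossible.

extend(-1)

initial: [θ0=180°, θ1=0°, e=3]
t=1 extend(-1) ⇒ [θ0=180°, θ1=0°, e=2]
all 4 alternatives checked — unique.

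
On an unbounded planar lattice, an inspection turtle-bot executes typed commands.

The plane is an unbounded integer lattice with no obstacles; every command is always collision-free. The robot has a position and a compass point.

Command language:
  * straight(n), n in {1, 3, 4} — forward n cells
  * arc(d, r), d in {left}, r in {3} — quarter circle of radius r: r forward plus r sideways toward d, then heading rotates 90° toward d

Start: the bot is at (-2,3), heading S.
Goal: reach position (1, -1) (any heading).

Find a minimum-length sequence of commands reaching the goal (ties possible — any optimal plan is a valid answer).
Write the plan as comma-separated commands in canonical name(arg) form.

begin: at (-2,3), heading S
1. straight(1) → at (-2,2), heading S
2. arc(left, 3) → at (1,-1), heading E
shorter routes all fall short; 2 is best.

straight(1), arc(left, 3)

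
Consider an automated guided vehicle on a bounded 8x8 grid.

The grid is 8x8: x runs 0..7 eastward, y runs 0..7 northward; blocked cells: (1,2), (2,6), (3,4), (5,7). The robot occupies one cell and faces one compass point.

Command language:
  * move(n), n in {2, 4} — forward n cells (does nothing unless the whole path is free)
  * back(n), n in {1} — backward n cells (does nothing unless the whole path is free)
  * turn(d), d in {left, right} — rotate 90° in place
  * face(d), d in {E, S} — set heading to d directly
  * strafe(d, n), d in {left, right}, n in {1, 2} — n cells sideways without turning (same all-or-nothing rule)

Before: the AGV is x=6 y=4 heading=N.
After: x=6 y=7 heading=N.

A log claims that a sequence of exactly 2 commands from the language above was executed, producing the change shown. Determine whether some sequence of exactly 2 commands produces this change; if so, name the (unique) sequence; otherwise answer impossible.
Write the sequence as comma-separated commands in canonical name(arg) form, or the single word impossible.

back(1), move(4)

key: heading stays N — no command in the sequence turns
from: x=6 y=4 heading=N
step 1 (back(1)): x=6 y=3 heading=N
step 2 (move(4)): x=6 y=7 heading=N
uniquely the one of 121 2-step routes that fits.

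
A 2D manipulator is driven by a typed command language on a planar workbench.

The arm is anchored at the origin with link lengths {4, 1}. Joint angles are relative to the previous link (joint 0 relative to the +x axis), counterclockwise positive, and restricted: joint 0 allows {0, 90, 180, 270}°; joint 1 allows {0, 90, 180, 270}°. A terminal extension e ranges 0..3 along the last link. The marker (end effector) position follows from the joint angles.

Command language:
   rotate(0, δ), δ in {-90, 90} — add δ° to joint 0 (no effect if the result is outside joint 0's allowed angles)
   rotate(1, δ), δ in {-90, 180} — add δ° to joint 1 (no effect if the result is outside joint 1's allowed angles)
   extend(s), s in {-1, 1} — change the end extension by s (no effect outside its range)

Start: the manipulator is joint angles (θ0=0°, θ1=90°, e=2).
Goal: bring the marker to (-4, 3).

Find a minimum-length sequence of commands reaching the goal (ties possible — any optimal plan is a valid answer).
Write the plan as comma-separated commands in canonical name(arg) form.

rotate(0, -90), rotate(0, -90), rotate(1, 180)

begin: joint angles (θ0=0°, θ1=90°, e=2)
[1] after rotate(0, -90): joint angles (θ0=270°, θ1=90°, e=2)
[2] after rotate(0, -90): joint angles (θ0=180°, θ1=90°, e=2)
[3] after rotate(1, 180): joint angles (θ0=180°, θ1=270°, e=2)
minimal: 3 command(s), checked below 3.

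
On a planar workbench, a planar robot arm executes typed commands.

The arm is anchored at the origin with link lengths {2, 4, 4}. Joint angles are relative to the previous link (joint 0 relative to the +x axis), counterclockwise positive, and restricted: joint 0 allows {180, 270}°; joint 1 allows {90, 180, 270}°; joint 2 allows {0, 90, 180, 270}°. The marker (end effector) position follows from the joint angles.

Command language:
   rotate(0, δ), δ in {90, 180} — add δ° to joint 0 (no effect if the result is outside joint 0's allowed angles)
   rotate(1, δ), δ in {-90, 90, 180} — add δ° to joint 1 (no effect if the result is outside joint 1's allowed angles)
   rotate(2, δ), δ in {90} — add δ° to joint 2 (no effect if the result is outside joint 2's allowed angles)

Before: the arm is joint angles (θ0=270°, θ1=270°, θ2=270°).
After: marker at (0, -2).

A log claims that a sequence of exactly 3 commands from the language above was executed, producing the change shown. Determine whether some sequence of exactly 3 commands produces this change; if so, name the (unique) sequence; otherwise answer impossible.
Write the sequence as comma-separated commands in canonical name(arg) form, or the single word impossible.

begin: joint angles (θ0=270°, θ1=270°, θ2=270°)
step 1 (rotate(2, 90)): joint angles (θ0=270°, θ1=270°, θ2=0°)
step 2 (rotate(2, 90)): joint angles (θ0=270°, θ1=270°, θ2=90°)
step 3 (rotate(2, 90)): joint angles (θ0=270°, θ1=270°, θ2=180°)
no other 3-command option fits: unique.

rotate(2, 90), rotate(2, 90), rotate(2, 90)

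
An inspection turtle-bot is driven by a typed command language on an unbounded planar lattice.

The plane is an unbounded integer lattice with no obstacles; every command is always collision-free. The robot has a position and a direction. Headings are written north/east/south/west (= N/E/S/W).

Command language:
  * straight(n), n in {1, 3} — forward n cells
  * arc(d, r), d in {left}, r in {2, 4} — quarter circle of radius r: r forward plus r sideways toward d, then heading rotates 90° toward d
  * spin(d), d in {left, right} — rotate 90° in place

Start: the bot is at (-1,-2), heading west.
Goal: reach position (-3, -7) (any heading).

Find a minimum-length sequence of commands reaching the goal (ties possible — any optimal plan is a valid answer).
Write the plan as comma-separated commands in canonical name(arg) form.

start: at (-1,-2), heading west
t=1 arc(left, 2) ⇒ at (-3,-4), heading south
t=2 straight(3) ⇒ at (-3,-7), heading south
nothing shorter than 2 reaches the goal.

arc(left, 2), straight(3)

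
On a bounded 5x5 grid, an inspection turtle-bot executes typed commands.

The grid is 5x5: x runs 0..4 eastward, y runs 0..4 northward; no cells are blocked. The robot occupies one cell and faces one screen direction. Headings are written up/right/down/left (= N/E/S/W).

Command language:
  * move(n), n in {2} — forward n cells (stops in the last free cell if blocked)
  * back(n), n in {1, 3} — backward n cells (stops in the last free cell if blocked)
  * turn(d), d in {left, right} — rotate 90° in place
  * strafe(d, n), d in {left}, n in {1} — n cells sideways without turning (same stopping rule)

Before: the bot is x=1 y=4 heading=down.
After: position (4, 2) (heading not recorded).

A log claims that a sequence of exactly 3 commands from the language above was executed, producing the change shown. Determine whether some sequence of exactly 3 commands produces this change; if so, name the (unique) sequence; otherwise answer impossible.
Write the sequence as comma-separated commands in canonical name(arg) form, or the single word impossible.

move(2), turn(right), back(3)

key: running back(3) before move(2) would end elsewhere — order is forced
from: x=1 y=4 heading=down
[1] after move(2): x=1 y=2 heading=down
[2] after turn(right): x=1 y=2 heading=left
[3] after back(3): x=4 y=2 heading=left
uniquely the one of 216 3-step routes that fits.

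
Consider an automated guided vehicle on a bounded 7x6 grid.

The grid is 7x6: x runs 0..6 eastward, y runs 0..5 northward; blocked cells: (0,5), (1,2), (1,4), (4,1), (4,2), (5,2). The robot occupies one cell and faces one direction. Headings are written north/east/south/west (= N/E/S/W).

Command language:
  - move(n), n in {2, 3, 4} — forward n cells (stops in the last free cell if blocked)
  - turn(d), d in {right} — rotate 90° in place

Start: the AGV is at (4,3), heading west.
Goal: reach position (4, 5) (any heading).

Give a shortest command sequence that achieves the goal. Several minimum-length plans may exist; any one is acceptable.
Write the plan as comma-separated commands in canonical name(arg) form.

start: at (4,3), heading west
1. turn(right) → at (4,3), heading north
2. move(2) → at (4,5), heading north
minimal: 2 command(s), checked below 2.

turn(right), move(2)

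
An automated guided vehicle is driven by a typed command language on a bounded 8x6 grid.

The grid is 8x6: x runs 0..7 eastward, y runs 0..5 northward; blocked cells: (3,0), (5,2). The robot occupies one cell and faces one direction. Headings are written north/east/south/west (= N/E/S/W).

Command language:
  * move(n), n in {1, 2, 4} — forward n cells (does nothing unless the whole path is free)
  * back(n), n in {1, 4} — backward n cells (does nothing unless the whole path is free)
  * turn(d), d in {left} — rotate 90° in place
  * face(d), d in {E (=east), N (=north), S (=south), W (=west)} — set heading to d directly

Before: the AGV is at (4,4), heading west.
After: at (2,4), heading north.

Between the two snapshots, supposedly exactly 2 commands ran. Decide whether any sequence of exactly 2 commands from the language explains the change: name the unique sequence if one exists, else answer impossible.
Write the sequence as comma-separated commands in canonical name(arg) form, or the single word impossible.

move(2), face(N)

key: order matters: swapping move(2) and face(N) lands elsewhere
initial: at (4,4), heading west
t=1 move(2) ⇒ at (2,4), heading west
t=2 face(N) ⇒ at (2,4), heading north
all 100 alternatives checked — unique.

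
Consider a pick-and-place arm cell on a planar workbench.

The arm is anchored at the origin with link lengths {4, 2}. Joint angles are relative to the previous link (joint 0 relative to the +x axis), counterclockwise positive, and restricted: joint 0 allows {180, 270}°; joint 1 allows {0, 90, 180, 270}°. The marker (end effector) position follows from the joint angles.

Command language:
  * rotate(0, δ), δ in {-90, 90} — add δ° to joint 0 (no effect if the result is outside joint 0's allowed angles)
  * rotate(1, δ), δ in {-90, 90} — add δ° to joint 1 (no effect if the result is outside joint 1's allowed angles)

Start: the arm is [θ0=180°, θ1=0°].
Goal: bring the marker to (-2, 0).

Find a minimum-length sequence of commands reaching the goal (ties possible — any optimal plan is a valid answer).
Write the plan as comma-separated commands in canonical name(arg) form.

rotate(1, 90), rotate(1, 90)

from: [θ0=180°, θ1=0°]
[1] after rotate(1, 90): [θ0=180°, θ1=90°]
[2] after rotate(1, 90): [θ0=180°, θ1=180°]
no 1-step plan works, so 2 is optimal.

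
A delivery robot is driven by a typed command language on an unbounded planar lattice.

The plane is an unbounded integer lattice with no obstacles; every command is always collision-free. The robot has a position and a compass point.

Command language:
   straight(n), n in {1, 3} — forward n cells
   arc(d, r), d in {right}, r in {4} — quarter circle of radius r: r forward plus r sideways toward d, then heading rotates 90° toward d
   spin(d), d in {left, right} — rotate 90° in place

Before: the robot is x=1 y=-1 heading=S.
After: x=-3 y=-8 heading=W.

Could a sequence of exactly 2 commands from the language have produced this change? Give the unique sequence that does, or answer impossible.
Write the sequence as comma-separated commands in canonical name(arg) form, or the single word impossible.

straight(3), arc(right, 4)

key: position moved to (-3,-8) AND the heading swung to W — translation plus rotation needed
t0: x=1 y=-1 heading=S
step 1 (straight(3)): x=1 y=-4 heading=S
step 2 (arc(right, 4)): x=-3 y=-8 heading=W
no rival 2-sequence matches.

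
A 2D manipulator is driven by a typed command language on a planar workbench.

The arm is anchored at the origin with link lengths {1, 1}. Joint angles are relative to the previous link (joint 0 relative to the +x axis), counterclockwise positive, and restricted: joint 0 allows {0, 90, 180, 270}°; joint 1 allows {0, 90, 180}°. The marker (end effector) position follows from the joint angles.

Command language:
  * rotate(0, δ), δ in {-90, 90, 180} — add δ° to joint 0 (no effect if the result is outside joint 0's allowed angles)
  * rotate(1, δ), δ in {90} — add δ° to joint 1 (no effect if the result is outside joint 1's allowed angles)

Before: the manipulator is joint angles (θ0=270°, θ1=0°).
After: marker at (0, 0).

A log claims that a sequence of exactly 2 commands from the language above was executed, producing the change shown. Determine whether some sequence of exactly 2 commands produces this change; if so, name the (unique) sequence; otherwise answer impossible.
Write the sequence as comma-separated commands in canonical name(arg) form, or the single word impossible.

start: joint angles (θ0=270°, θ1=0°)
1. rotate(1, 90) → joint angles (θ0=270°, θ1=90°)
2. rotate(1, 90) → joint angles (θ0=270°, θ1=180°)
no other 2-command option fits: unique.

rotate(1, 90), rotate(1, 90)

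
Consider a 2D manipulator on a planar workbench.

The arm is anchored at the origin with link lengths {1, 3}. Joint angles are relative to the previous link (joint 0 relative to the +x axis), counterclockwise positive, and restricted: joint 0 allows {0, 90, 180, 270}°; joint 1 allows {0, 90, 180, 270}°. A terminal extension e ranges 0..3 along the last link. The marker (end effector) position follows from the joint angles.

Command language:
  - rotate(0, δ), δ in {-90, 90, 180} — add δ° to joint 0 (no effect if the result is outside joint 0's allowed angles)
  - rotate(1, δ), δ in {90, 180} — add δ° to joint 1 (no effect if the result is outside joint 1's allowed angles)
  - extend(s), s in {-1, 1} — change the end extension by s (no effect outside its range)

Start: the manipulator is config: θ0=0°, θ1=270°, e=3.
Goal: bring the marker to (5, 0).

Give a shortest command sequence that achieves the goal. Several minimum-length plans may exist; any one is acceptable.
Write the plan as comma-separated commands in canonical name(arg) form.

begin: config: θ0=0°, θ1=270°, e=3
step 1 (rotate(1, 180)): config: θ0=0°, θ1=90°, e=3
step 2 (rotate(1, 90)): config: θ0=0°, θ1=180°, e=3
step 3 (rotate(0, 180)): config: θ0=180°, θ1=180°, e=3
no 2-step plan works, so 3 is optimal.

rotate(1, 180), rotate(1, 90), rotate(0, 180)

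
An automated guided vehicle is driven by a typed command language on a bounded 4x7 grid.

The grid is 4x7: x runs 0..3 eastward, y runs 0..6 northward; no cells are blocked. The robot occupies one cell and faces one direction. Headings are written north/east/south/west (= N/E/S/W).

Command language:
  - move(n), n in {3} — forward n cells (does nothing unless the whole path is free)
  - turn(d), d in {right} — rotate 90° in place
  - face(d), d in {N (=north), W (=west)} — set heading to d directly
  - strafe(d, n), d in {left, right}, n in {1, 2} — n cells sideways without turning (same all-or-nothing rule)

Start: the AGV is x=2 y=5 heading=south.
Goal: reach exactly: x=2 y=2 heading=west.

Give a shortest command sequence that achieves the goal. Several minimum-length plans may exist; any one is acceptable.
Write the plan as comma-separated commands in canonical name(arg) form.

initial: x=2 y=5 heading=south
1. move(3) → x=2 y=2 heading=south
2. turn(right) → x=2 y=2 heading=west
shorter routes all fall short; 2 is best.

move(3), turn(right)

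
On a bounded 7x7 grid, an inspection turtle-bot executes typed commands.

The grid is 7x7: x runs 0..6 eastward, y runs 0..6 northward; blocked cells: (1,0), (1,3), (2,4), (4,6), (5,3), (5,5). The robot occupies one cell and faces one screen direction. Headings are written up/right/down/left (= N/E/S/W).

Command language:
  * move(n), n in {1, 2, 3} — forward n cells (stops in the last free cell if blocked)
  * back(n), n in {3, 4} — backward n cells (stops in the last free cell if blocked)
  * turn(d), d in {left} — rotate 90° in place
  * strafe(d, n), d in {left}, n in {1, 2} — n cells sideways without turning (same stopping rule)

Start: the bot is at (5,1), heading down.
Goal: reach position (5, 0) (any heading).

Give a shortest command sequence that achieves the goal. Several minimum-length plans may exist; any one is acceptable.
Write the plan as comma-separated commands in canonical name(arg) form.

start: at (5,1), heading down
[1] after move(3): at (5,0), heading down
minimal: 1 command(s), checked below 1.

move(3)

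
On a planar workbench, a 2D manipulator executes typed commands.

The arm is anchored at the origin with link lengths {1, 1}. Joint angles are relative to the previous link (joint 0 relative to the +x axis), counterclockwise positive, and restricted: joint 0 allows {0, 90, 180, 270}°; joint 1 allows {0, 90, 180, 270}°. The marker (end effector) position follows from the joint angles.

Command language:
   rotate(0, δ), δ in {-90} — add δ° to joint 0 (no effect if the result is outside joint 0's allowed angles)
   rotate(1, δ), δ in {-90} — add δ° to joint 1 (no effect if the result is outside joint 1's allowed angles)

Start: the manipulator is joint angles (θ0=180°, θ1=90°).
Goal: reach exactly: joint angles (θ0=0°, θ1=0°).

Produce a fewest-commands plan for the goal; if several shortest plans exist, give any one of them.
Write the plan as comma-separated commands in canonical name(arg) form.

t0: joint angles (θ0=180°, θ1=90°)
[1] after rotate(1, -90): joint angles (θ0=180°, θ1=0°)
[2] after rotate(0, -90): joint angles (θ0=90°, θ1=0°)
[3] after rotate(0, -90): joint angles (θ0=0°, θ1=0°)
shorter routes all fall short; 3 is best.

rotate(1, -90), rotate(0, -90), rotate(0, -90)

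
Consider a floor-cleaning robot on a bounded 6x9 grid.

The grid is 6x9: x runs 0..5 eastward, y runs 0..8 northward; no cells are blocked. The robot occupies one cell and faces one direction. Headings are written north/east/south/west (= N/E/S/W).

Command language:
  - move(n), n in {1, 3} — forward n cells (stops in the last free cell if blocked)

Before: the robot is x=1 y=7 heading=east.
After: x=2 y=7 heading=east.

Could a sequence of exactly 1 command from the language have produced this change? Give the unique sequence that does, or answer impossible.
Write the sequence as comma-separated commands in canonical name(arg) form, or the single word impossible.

key: still facing E — the one step turns nothing
begin: x=1 y=7 heading=east
[1] after move(1): x=2 y=7 heading=east
no rival 1-sequence matches.

move(1)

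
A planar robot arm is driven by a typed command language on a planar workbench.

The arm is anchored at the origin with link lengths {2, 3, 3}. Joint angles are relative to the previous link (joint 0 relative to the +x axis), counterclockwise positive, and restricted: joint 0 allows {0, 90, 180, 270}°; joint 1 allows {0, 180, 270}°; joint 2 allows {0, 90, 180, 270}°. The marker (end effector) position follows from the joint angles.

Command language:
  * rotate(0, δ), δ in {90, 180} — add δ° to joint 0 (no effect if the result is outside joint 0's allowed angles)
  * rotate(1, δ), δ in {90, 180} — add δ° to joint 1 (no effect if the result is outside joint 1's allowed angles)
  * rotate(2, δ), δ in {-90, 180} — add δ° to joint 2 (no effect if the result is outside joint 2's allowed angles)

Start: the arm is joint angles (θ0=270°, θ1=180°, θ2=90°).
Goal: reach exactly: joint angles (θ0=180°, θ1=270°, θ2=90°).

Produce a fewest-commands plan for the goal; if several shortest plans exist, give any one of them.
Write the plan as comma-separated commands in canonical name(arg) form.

t0: joint angles (θ0=270°, θ1=180°, θ2=90°)
[1] after rotate(0, 90): joint angles (θ0=0°, θ1=180°, θ2=90°)
[2] after rotate(1, 90): joint angles (θ0=0°, θ1=270°, θ2=90°)
[3] after rotate(0, 180): joint angles (θ0=180°, θ1=270°, θ2=90°)
minimal: 3 command(s), checked below 3.

rotate(0, 90), rotate(1, 90), rotate(0, 180)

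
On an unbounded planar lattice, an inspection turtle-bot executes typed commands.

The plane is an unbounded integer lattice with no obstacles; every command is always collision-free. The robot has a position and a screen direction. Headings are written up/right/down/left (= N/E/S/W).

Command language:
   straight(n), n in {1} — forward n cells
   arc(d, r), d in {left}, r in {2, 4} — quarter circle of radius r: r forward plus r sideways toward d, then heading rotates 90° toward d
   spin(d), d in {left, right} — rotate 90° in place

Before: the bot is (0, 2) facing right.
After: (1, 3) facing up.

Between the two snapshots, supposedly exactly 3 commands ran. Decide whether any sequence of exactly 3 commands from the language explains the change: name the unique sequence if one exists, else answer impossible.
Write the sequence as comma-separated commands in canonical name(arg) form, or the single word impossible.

straight(1), spin(left), straight(1)

key: position moved to (1,3) AND the heading swung to N — translation plus rotation needed
from: (0, 2) facing right
[1] after straight(1): (1, 2) facing right
[2] after spin(left): (1, 2) facing up
[3] after straight(1): (1, 3) facing up
no rival 3-sequence matches.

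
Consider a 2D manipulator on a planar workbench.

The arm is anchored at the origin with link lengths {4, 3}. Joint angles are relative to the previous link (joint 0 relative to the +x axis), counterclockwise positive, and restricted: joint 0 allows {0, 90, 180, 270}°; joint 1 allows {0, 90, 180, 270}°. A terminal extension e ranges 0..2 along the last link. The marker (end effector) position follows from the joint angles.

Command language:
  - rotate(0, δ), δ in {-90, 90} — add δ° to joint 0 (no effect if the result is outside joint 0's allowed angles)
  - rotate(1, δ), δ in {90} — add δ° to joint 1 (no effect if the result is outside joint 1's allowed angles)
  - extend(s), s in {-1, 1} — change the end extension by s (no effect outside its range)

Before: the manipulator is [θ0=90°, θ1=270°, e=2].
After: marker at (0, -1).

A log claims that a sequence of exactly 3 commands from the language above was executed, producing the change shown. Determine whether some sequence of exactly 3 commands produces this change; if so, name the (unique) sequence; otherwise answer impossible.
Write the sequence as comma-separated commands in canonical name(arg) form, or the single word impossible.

rotate(1, 90), rotate(1, 90), rotate(1, 90)

t0: [θ0=90°, θ1=270°, e=2]
t=1 rotate(1, 90) ⇒ [θ0=90°, θ1=0°, e=2]
t=2 rotate(1, 90) ⇒ [θ0=90°, θ1=90°, e=2]
t=3 rotate(1, 90) ⇒ [θ0=90°, θ1=180°, e=2]
no rival 3-sequence matches.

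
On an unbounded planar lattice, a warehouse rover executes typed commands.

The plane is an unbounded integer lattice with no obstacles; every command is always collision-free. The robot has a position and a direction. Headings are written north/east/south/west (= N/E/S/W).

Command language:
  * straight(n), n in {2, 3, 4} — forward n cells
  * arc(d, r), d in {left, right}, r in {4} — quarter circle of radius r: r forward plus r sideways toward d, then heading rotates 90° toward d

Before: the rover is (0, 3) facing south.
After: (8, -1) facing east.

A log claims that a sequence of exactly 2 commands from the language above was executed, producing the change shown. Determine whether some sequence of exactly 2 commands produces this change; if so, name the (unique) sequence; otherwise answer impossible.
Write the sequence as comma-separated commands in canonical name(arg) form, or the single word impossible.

arc(left, 4), straight(4)

key: order matters: swapping arc(left, 4) and straight(4) lands elsewhere
begin: (0, 3) facing south
step 1 (arc(left, 4)): (4, -1) facing east
step 2 (straight(4)): (8, -1) facing east
all 25 alternatives checked — unique.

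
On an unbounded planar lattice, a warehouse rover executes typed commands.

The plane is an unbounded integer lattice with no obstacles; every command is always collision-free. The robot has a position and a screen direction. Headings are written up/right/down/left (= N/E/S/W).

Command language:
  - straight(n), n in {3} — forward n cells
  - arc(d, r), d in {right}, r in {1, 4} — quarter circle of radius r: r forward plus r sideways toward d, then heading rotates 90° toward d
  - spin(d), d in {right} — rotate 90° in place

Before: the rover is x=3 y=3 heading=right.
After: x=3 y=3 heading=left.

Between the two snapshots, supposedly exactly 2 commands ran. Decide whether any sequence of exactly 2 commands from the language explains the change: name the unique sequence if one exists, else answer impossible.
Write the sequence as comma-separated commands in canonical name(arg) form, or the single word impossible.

spin(right), spin(right)

key: (3,3) unmoved — no command in the sequence translates
start: x=3 y=3 heading=right
t=1 spin(right) ⇒ x=3 y=3 heading=down
t=2 spin(right) ⇒ x=3 y=3 heading=left
uniquely the one of 16 2-step routes that fits.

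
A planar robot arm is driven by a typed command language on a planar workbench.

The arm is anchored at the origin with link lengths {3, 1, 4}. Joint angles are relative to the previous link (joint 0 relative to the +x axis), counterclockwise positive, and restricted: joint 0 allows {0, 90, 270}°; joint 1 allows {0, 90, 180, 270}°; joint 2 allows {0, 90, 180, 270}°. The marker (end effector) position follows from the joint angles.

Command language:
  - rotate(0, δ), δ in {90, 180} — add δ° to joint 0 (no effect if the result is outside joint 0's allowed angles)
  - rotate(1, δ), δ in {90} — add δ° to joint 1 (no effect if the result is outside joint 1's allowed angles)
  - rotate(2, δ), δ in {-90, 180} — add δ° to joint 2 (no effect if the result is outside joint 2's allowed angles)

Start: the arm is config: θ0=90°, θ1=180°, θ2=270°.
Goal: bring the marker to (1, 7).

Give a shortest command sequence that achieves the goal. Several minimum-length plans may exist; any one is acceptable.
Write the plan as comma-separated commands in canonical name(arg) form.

start: config: θ0=90°, θ1=180°, θ2=270°
step 1 (rotate(2, 180)): config: θ0=90°, θ1=180°, θ2=90°
step 2 (rotate(1, 90)): config: θ0=90°, θ1=270°, θ2=90°
shorter routes all fall short; 2 is best.

rotate(2, 180), rotate(1, 90)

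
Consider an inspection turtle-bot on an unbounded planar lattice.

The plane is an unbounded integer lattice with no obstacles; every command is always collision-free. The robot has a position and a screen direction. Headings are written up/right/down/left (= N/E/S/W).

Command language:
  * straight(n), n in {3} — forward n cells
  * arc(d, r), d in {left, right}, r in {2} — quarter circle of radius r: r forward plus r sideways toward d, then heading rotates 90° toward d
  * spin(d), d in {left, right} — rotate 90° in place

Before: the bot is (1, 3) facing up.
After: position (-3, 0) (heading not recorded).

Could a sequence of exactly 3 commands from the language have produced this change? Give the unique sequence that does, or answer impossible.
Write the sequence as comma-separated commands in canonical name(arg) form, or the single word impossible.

key: order matters: swapping arc(left, 2) and straight(3) lands elsewhere
t0: (1, 3) facing up
1. arc(left, 2) → (-1, 5) facing left
2. arc(left, 2) → (-3, 3) facing down
3. straight(3) → (-3, 0) facing down
no other 3-command option fits: unique.

arc(left, 2), arc(left, 2), straight(3)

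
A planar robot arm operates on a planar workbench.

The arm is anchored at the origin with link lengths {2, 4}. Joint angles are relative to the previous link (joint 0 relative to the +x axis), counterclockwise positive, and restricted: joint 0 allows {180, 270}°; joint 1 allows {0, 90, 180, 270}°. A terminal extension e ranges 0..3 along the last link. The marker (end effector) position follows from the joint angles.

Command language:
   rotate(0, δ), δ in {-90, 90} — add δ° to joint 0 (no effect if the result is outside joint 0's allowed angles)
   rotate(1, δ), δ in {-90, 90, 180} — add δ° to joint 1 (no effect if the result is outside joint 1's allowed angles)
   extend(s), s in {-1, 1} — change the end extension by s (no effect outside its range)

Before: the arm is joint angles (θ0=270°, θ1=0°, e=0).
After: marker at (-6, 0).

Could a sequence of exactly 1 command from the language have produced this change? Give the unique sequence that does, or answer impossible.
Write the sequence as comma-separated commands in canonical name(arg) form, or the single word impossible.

rotate(0, -90)

from: joint angles (θ0=270°, θ1=0°, e=0)
step 1 (rotate(0, -90)): joint angles (θ0=180°, θ1=0°, e=0)
uniquely the one of 7 1-step routes that fits.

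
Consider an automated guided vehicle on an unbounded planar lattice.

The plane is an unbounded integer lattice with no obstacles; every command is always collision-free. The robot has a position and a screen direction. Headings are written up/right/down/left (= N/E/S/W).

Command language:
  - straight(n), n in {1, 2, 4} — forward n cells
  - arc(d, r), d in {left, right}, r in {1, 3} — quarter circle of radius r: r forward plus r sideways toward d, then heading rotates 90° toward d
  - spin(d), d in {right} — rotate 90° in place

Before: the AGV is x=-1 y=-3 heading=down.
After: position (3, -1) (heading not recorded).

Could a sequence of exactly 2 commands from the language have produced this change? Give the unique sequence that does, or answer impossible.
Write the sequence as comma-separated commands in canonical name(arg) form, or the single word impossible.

key: order matters: swapping arc(left, 1) and arc(left, 3) lands elsewhere
start: x=-1 y=-3 heading=down
t=1 arc(left, 1) ⇒ x=0 y=-4 heading=right
t=2 arc(left, 3) ⇒ x=3 y=-1 heading=up
no rival 2-sequence matches.

arc(left, 1), arc(left, 3)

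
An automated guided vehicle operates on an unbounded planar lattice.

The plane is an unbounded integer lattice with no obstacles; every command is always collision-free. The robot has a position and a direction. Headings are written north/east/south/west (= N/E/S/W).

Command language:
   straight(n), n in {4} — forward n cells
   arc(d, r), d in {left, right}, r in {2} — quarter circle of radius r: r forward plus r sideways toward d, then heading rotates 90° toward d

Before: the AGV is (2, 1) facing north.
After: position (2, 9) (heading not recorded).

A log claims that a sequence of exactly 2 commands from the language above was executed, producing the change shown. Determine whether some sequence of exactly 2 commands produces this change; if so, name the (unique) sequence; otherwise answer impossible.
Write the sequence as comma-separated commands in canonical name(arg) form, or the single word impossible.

begin: (2, 1) facing north
step 1 (straight(4)): (2, 5) facing north
step 2 (straight(4)): (2, 9) facing north
no other 2-command option fits: unique.

straight(4), straight(4)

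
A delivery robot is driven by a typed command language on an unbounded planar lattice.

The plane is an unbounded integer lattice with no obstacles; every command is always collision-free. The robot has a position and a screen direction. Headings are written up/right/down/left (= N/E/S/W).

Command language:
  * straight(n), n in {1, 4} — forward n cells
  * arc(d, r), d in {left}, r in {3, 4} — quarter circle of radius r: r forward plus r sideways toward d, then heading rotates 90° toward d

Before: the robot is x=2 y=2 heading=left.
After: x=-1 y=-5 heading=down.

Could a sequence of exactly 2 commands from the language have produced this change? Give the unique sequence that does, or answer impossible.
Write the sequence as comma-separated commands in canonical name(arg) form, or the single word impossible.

arc(left, 3), straight(4)

key: position moved to (-1,-5) AND the heading swung to S — translation plus rotation needed
begin: x=2 y=2 heading=left
[1] after arc(left, 3): x=-1 y=-1 heading=down
[2] after straight(4): x=-1 y=-5 heading=down
no rival 2-sequence matches.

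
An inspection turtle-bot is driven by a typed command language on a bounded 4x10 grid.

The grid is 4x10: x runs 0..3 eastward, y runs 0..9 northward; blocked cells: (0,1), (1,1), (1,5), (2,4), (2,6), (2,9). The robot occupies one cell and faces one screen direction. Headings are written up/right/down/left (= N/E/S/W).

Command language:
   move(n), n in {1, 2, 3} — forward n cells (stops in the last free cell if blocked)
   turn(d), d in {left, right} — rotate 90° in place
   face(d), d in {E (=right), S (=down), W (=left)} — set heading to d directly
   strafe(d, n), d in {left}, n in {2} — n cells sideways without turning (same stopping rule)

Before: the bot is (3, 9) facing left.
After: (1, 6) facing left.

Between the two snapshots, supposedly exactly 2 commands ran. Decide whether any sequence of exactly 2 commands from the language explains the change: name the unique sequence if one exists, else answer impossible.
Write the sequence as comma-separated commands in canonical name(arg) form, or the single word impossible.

impossible

no 2-step route produces this change.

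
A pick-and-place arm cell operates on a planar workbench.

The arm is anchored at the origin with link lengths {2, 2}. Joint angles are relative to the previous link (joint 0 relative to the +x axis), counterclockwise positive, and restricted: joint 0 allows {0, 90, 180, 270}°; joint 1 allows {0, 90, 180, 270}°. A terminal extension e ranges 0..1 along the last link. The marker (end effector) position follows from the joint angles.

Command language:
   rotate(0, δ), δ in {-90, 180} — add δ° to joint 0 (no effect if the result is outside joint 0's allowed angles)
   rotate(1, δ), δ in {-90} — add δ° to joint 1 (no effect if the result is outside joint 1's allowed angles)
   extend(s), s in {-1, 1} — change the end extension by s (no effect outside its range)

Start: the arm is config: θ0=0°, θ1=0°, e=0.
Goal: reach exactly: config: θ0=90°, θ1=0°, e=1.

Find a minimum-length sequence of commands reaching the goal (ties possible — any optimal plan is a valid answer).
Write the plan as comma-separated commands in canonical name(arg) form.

begin: config: θ0=0°, θ1=0°, e=0
step 1 (extend(1)): config: θ0=0°, θ1=0°, e=1
step 2 (rotate(0, 180)): config: θ0=180°, θ1=0°, e=1
step 3 (rotate(0, -90)): config: θ0=90°, θ1=0°, e=1
minimal: 3 command(s), checked below 3.

extend(1), rotate(0, 180), rotate(0, -90)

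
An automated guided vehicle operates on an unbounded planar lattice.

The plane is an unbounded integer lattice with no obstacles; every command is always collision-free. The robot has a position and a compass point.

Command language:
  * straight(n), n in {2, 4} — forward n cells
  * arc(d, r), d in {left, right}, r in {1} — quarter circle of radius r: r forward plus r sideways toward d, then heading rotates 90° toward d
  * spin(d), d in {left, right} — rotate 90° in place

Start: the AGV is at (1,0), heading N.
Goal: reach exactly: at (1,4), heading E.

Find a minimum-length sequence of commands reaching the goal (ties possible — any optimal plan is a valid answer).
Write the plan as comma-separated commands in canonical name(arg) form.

straight(4), spin(right)

t0: at (1,0), heading N
1. straight(4) → at (1,4), heading N
2. spin(right) → at (1,4), heading E
no 1-step plan works, so 2 is optimal.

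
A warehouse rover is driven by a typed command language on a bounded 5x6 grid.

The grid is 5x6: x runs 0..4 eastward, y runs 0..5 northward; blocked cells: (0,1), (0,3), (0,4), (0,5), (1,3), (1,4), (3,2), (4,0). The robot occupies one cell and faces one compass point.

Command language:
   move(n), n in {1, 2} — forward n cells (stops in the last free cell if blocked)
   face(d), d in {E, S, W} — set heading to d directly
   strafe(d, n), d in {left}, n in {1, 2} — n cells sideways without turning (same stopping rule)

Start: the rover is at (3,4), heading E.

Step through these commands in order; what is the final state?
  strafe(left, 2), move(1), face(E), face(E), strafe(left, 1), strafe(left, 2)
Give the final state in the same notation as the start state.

initial: at (3,4), heading E
[1] after strafe(left, 2): at (3,5), heading E
[2] after move(1): at (4,5), heading E
[3] after face(E): at (4,5), heading E
[4] after face(E): at (4,5), heading E
[5] after strafe(left, 1): at (4,5), heading E
[6] after strafe(left, 2): at (4,5), heading E

at (4,5), heading E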